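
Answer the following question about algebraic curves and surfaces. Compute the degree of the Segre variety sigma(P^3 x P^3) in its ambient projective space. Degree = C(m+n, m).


The degree of the Segre variety P^3 x P^3 is C(m+n, m).
= C(6, 3)
= 20

20


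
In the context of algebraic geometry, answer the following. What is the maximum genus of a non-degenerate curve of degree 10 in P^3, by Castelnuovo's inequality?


Castelnuovo's bound: write d - 1 = m(r-1) + epsilon with 0 <= epsilon < r-1.
d - 1 = 10 - 1 = 9
r - 1 = 3 - 1 = 2
9 = 4*2 + 1, so m = 4, epsilon = 1
pi(d, r) = m(m-1)(r-1)/2 + m*epsilon
= 4*3*2/2 + 4*1
= 24/2 + 4
= 12 + 4 = 16

16


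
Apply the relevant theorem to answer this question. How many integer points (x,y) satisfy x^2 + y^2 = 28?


Systematically check integer values of x where x^2 <= 28.
For each valid x, check if 28 - x^2 is a perfect square.
Total integer solutions found: 0

0


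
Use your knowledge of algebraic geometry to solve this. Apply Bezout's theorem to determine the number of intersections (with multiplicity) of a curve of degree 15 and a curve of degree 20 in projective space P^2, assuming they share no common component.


Bezout's theorem states the intersection count equals the product of degrees.
Intersection count = 15 * 20 = 300

300


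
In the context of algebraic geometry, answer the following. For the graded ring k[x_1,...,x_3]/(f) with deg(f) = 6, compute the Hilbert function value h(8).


For R = k[x_1,...,x_n]/(f) with f homogeneous of degree e:
The Hilbert series is (1 - t^e)/(1 - t)^n.
So h(d) = C(d+n-1, n-1) - C(d-e+n-1, n-1) for d >= e.
With n=3, e=6, d=8:
C(8+3-1, 3-1) = C(10, 2) = 45
C(8-6+3-1, 3-1) = C(4, 2) = 6
h(8) = 45 - 6 = 39

39


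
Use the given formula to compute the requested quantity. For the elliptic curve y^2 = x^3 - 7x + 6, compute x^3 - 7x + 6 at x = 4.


Compute x^3 - 7x + 6 at x = 4:
x^3 = 4^3 = 64
(-7)*x = (-7)*4 = -28
Sum: 64 - 28 + 6 = 42

42


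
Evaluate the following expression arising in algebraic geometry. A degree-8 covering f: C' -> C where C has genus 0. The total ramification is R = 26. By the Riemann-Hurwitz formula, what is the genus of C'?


Riemann-Hurwitz formula: 2g' - 2 = d(2g - 2) + R
Given: d = 8, g = 0, R = 26
2g' - 2 = 8*(2*0 - 2) + 26
2g' - 2 = 8*(-2) + 26
2g' - 2 = -16 + 26 = 10
2g' = 12
g' = 6

6


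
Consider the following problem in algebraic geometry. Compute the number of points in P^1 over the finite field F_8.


P^1(F_8) has (q^(n+1) - 1)/(q - 1) points.
= 8^1 + 8^0
= 8 + 1
= 9

9


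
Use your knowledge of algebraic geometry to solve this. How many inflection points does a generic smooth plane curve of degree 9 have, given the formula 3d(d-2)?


For a general smooth plane curve C of degree d, the inflection points are
the intersection of C with its Hessian curve, which has degree 3(d-2).
By Bezout, the total intersection number is d * 3(d-2) = 9 * 21 = 189.
For a general curve every flex is ordinary, so each contributes
multiplicity 1 to C·Hess(C), and the number of distinct inflection
points is 3d(d-2).
Inflection points = 3*9*(9-2) = 3*9*7 = 189

189


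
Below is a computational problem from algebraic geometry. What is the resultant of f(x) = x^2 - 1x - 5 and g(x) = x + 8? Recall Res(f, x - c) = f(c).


For Res(f, x - c), we evaluate f at x = c.
f(-8) = (-8)^2 - 1*(-8) - 5
= 64 + 8 - 5
= 72 - 5 = 67
Res(f, g) = 67

67


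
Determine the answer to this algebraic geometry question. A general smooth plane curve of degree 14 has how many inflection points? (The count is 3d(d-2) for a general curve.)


For a general smooth plane curve C of degree d, the inflection points are
the intersection of C with its Hessian curve, which has degree 3(d-2).
By Bezout, the total intersection number is d * 3(d-2) = 14 * 36 = 504.
For a general curve every flex is ordinary, so each contributes
multiplicity 1 to C·Hess(C), and the number of distinct inflection
points is 3d(d-2).
Inflection points = 3*14*(14-2) = 3*14*12 = 504

504


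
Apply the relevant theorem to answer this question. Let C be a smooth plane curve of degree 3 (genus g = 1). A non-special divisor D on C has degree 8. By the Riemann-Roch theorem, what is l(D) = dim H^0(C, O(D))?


First, compute the genus of a smooth plane curve of degree 3:
g = (d-1)(d-2)/2 = (3-1)(3-2)/2 = 1
For a non-special divisor D (i.e., h^1(D) = 0), Riemann-Roch gives:
l(D) = deg(D) - g + 1
Since deg(D) = 8 >= 2g - 1 = 1, D is non-special.
l(D) = 8 - 1 + 1 = 8

8


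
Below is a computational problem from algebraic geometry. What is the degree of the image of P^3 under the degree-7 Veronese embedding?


The Veronese variety v_7(P^3) has degree d^r.
d^r = 7^3 = 343

343


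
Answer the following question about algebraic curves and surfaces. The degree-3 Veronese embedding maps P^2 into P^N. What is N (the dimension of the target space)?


The Veronese embedding v_d: P^n -> P^N maps each point to all
degree-d monomials in n+1 homogeneous coordinates.
N = C(n+d, d) - 1
N = C(2+3, 3) - 1
N = C(5, 3) - 1
C(5, 3) = 10
N = 10 - 1 = 9

9


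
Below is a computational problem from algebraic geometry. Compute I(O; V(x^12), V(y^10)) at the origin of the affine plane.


The intersection multiplicity of V(x^a) and V(y^b) at the origin is:
I(O; V(x^12), V(y^10)) = dim_k(k[x,y]/(x^12, y^10))
A basis for k[x,y]/(x^12, y^10) is the set of monomials x^i * y^j
where 0 <= i < 12 and 0 <= j < 10.
The number of such monomials is 12 * 10 = 120

120


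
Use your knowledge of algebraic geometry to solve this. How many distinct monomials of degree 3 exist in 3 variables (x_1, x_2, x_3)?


The number of degree-3 monomials in 3 variables is C(d+n-1, n-1).
= C(3+3-1, 3-1) = C(5, 2)
= 10

10


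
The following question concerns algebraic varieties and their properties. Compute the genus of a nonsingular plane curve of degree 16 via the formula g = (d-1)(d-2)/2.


Using the genus formula for smooth plane curves:
g = (d-1)(d-2)/2
g = (16-1)(16-2)/2
g = 15*14/2
g = 210/2 = 105

105


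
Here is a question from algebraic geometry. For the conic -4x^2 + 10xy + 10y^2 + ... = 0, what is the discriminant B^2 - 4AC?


The discriminant of a conic Ax^2 + Bxy + Cy^2 + ... = 0 is B^2 - 4AC.
B^2 = 10^2 = 100
4AC = 4*(-4)*10 = -160
Discriminant = 100 + 160 = 260

260


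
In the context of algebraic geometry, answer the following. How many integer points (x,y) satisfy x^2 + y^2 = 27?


Systematically check integer values of x where x^2 <= 27.
For each valid x, check if 27 - x^2 is a perfect square.
Total integer solutions found: 0

0


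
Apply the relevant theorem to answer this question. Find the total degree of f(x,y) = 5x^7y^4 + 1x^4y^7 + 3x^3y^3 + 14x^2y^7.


Examine each term for its total degree (sum of exponents).
  Term '5x^7y^4' has total degree 7+4 = 11.
  Term '1x^4y^7' has total degree 4+7 = 11.
  Term '3x^3y^3' has total degree 3+3 = 6.
  Term '14x^2y^7' has total degree 2+7 = 9.
The maximum total degree among all terms is 11.

11


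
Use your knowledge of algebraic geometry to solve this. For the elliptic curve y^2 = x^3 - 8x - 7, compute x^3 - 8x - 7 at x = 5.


Compute x^3 - 8x - 7 at x = 5:
x^3 = 5^3 = 125
(-8)*x = (-8)*5 = -40
Sum: 125 - 40 - 7 = 78

78


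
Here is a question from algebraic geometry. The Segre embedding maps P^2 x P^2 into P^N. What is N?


The Segre embedding maps P^m x P^n into P^N via
all products of coordinates from each factor.
N = (m+1)(n+1) - 1
N = (2+1)(2+1) - 1
N = 3*3 - 1
N = 9 - 1 = 8

8


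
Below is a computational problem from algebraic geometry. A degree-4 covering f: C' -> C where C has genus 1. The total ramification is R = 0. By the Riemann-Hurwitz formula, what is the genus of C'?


Riemann-Hurwitz formula: 2g' - 2 = d(2g - 2) + R
Given: d = 4, g = 1, R = 0
2g' - 2 = 4*(2*1 - 2) + 0
2g' - 2 = 4*0 + 0
2g' - 2 = 0 + 0 = 0
2g' = 2
g' = 1

1


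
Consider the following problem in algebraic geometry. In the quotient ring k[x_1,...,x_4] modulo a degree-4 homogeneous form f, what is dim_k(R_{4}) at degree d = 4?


For R = k[x_1,...,x_n]/(f) with f homogeneous of degree e:
The Hilbert series is (1 - t^e)/(1 - t)^n.
So h(d) = C(d+n-1, n-1) - C(d-e+n-1, n-1) for d >= e.
With n=4, e=4, d=4:
C(4+4-1, 4-1) = C(7, 3) = 35
C(4-4+4-1, 4-1) = C(3, 3) = 1
h(4) = 35 - 1 = 34

34


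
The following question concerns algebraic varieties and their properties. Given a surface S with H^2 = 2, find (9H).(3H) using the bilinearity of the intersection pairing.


Using bilinearity of the intersection pairing on a surface S:
(aH).(bH) = ab * (H.H)
We have H^2 = 2.
D.E = (9H).(3H) = 9*3*2
= 27*2
= 54

54


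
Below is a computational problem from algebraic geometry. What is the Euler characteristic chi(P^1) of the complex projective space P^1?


The complex projective space P^1 has one cell in each even real dimension 0, 2, ..., 2.
The cohomology groups are H^{2k}(P^1) = Z for k = 0,...,1, and 0 otherwise.
Euler characteristic = sum of Betti numbers = 1 per even-dimensional cohomology group.
chi(P^1) = 1 + 1 = 2

2


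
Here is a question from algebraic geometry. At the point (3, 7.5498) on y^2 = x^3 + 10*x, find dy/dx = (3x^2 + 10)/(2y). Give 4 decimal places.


Using implicit differentiation of y^2 = x^3 + 10*x:
2y * dy/dx = 3x^2 + 10
dy/dx = (3x^2 + 10)/(2y)
Numerator: 3*3^2 + 10 = 37
Denominator: 2*7.5498 = 15.0996
dy/dx = 37/15.0996 = 2.4504

2.4504


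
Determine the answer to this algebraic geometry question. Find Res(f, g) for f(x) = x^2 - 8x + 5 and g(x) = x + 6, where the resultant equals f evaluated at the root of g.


For Res(f, x - c), we evaluate f at x = c.
f(-6) = (-6)^2 - 8*(-6) + 5
= 36 + 48 + 5
= 84 + 5 = 89
Res(f, g) = 89

89


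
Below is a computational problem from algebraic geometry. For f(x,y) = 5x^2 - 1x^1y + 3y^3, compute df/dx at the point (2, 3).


df/dx = 2*5*x^1 + 1*(-1)*x^0*y
At (2,3): 2*5*2^1 + 1*(-1)*2^0*3
= 20 - 3
= 17

17


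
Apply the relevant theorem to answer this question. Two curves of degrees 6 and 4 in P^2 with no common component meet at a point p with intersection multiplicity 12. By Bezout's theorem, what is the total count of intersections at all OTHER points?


By Bezout's theorem, the total intersection number is d1 * d2.
Total = 6 * 4 = 24
Intersection multiplicity at p = 12
Remaining intersections = 24 - 12 = 12

12


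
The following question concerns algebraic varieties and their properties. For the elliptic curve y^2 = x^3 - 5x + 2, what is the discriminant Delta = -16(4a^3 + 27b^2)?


Compute each component:
4a^3 = 4*(-5)^3 = 4*(-125) = -500
27b^2 = 27*2^2 = 27*4 = 108
4a^3 + 27b^2 = -500 + 108 = -392
Delta = -16*(-392) = 6272

6272


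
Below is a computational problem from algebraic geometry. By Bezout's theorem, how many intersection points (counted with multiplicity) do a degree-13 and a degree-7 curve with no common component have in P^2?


Bezout's theorem states the intersection count equals the product of degrees.
Intersection count = 13 * 7 = 91

91


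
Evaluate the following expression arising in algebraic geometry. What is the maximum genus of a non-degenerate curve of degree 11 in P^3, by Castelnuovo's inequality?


Castelnuovo's bound: write d - 1 = m(r-1) + epsilon with 0 <= epsilon < r-1.
d - 1 = 11 - 1 = 10
r - 1 = 3 - 1 = 2
10 = 5*2 + 0, so m = 5, epsilon = 0
pi(d, r) = m(m-1)(r-1)/2 + m*epsilon
= 5*4*2/2 + 5*0
= 40/2 + 0
= 20 + 0 = 20

20


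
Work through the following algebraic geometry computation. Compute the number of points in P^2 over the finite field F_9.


P^2(F_9) has (q^(n+1) - 1)/(q - 1) points.
= 9^2 + 9^1 + 9^0
= 81 + 9 + 1
= 91

91


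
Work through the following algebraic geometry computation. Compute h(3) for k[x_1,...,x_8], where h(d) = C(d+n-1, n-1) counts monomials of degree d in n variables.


The Hilbert function for the polynomial ring in 8 variables is:
h(d) = C(d+n-1, n-1)
h(3) = C(3+8-1, 8-1) = C(10, 7)
= 10! / (7! * 3!)
= 120

120


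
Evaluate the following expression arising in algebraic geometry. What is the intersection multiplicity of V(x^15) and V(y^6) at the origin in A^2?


The intersection multiplicity of V(x^a) and V(y^b) at the origin is:
I(O; V(x^15), V(y^6)) = dim_k(k[x,y]/(x^15, y^6))
A basis for k[x,y]/(x^15, y^6) is the set of monomials x^i * y^j
where 0 <= i < 15 and 0 <= j < 6.
The number of such monomials is 15 * 6 = 90

90


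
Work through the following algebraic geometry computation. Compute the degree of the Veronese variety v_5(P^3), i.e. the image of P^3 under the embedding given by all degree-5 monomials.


The Veronese variety v_5(P^3) has degree d^r.
d^r = 5^3 = 125

125


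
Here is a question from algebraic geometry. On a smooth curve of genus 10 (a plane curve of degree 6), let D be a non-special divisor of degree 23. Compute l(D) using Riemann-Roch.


First, compute the genus of a smooth plane curve of degree 6:
g = (d-1)(d-2)/2 = (6-1)(6-2)/2 = 10
For a non-special divisor D (i.e., h^1(D) = 0), Riemann-Roch gives:
l(D) = deg(D) - g + 1
Since deg(D) = 23 >= 2g - 1 = 19, D is non-special.
l(D) = 23 - 10 + 1 = 14

14


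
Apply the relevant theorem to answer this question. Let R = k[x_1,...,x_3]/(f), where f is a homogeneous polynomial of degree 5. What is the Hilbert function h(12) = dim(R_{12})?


For R = k[x_1,...,x_n]/(f) with f homogeneous of degree e:
The Hilbert series is (1 - t^e)/(1 - t)^n.
So h(d) = C(d+n-1, n-1) - C(d-e+n-1, n-1) for d >= e.
With n=3, e=5, d=12:
C(12+3-1, 3-1) = C(14, 2) = 91
C(12-5+3-1, 3-1) = C(9, 2) = 36
h(12) = 91 - 36 = 55

55


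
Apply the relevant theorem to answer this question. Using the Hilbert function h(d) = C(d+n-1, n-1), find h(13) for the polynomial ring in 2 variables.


The Hilbert function for the polynomial ring in 2 variables is:
h(d) = C(d+n-1, n-1)
h(13) = C(13+2-1, 2-1) = C(14, 1)
= 14! / (1! * 13!)
= 14

14


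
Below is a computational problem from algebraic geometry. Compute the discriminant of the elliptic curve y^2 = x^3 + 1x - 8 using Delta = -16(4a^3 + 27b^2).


Compute each component:
4a^3 = 4*1^3 = 4*1 = 4
27b^2 = 27*(-8)^2 = 27*64 = 1728
4a^3 + 27b^2 = 4 + 1728 = 1732
Delta = -16*1732 = -27712

-27712


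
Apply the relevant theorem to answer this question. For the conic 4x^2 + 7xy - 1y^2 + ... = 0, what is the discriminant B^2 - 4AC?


The discriminant of a conic Ax^2 + Bxy + Cy^2 + ... = 0 is B^2 - 4AC.
B^2 = 7^2 = 49
4AC = 4*4*(-1) = -16
Discriminant = 49 + 16 = 65

65


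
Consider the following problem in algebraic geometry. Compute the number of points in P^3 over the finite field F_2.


P^3(F_2) has (q^(n+1) - 1)/(q - 1) points.
= 2^3 + 2^2 + 2^1 + 2^0
= 8 + 4 + 2 + 1
= 15

15


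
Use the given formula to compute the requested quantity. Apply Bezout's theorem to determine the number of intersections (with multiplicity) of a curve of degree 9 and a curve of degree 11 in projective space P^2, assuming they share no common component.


Bezout's theorem states the intersection count equals the product of degrees.
Intersection count = 9 * 11 = 99

99


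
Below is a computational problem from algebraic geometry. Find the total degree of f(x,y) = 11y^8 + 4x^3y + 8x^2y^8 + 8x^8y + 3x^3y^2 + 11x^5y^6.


Examine each term for its total degree (sum of exponents).
  Term '11y^8' has total degree 0+8 = 8.
  Term '4x^3y' has total degree 3+1 = 4.
  Term '8x^2y^8' has total degree 2+8 = 10.
  Term '8x^8y' has total degree 8+1 = 9.
  Term '3x^3y^2' has total degree 3+2 = 5.
  Term '11x^5y^6' has total degree 5+6 = 11.
The maximum total degree among all terms is 11.

11


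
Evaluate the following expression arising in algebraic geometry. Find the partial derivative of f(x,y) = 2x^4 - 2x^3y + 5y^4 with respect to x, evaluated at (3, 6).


df/dx = 4*2*x^3 + 3*(-2)*x^2*y
At (3,6): 4*2*3^3 + 3*(-2)*3^2*6
= 216 - 324
= -108

-108


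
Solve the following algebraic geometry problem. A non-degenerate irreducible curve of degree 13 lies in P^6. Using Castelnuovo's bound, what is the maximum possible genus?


Castelnuovo's bound: write d - 1 = m(r-1) + epsilon with 0 <= epsilon < r-1.
d - 1 = 13 - 1 = 12
r - 1 = 6 - 1 = 5
12 = 2*5 + 2, so m = 2, epsilon = 2
pi(d, r) = m(m-1)(r-1)/2 + m*epsilon
= 2*1*5/2 + 2*2
= 10/2 + 4
= 5 + 4 = 9

9


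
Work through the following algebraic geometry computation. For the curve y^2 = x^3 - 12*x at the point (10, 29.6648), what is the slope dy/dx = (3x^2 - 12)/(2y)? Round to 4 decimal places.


Using implicit differentiation of y^2 = x^3 - 12*x:
2y * dy/dx = 3x^2 - 12
dy/dx = (3x^2 - 12)/(2y)
Numerator: 3*10^2 - 12 = 288
Denominator: 2*29.6648 = 59.3296
dy/dx = 288/59.3296 = 4.8542

4.8542


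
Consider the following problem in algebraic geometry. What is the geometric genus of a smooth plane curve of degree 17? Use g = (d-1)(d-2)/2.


Using the genus formula for smooth plane curves:
g = (d-1)(d-2)/2
g = (17-1)(17-2)/2
g = 16*15/2
g = 240/2 = 120

120


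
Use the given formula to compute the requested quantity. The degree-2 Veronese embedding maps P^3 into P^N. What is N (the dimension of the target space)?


The Veronese embedding v_d: P^n -> P^N maps each point to all
degree-d monomials in n+1 homogeneous coordinates.
N = C(n+d, d) - 1
N = C(3+2, 2) - 1
N = C(5, 2) - 1
C(5, 2) = 10
N = 10 - 1 = 9

9


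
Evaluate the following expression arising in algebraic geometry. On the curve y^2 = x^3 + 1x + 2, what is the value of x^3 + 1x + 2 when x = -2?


Compute x^3 + 1x + 2 at x = -2:
x^3 = (-2)^3 = -8
1*x = 1*(-2) = -2
Sum: -8 - 2 + 2 = -8

-8


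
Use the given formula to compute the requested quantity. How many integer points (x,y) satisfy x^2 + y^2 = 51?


Systematically check integer values of x where x^2 <= 51.
For each valid x, check if 51 - x^2 is a perfect square.
Total integer solutions found: 0

0


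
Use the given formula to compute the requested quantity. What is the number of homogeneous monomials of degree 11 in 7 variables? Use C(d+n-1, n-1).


The number of degree-11 monomials in 7 variables is C(d+n-1, n-1).
= C(11+7-1, 7-1) = C(17, 6)
= 12376

12376


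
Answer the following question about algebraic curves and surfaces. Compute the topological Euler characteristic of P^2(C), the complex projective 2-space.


The complex projective space P^2 has one cell in each even real dimension 0, 2, ..., 4.
The cohomology groups are H^{2k}(P^2) = Z for k = 0,...,2, and 0 otherwise.
Euler characteristic = sum of Betti numbers = 1 per even-dimensional cohomology group.
chi(P^2) = 2 + 1 = 3

3


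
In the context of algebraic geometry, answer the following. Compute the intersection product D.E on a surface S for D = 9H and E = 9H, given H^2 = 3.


Using bilinearity of the intersection pairing on a surface S:
(aH).(bH) = ab * (H.H)
We have H^2 = 3.
D.E = (9H).(9H) = 9*9*3
= 81*3
= 243

243


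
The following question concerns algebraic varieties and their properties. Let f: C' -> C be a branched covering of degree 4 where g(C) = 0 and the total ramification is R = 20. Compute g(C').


Riemann-Hurwitz formula: 2g' - 2 = d(2g - 2) + R
Given: d = 4, g = 0, R = 20
2g' - 2 = 4*(2*0 - 2) + 20
2g' - 2 = 4*(-2) + 20
2g' - 2 = -8 + 20 = 12
2g' = 14
g' = 7

7


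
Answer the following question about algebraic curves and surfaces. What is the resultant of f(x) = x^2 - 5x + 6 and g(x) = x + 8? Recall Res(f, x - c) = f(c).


For Res(f, x - c), we evaluate f at x = c.
f(-8) = (-8)^2 - 5*(-8) + 6
= 64 + 40 + 6
= 104 + 6 = 110
Res(f, g) = 110

110


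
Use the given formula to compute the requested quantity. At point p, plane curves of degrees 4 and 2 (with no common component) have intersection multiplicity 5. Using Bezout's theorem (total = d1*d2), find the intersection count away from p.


By Bezout's theorem, the total intersection number is d1 * d2.
Total = 4 * 2 = 8
Intersection multiplicity at p = 5
Remaining intersections = 8 - 5 = 3

3


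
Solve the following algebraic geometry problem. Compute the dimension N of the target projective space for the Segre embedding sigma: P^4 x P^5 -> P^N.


The Segre embedding maps P^m x P^n into P^N via
all products of coordinates from each factor.
N = (m+1)(n+1) - 1
N = (4+1)(5+1) - 1
N = 5*6 - 1
N = 30 - 1 = 29

29


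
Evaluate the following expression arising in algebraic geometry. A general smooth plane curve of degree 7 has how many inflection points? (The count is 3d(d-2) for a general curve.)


For a general smooth plane curve C of degree d, the inflection points are
the intersection of C with its Hessian curve, which has degree 3(d-2).
By Bezout, the total intersection number is d * 3(d-2) = 7 * 15 = 105.
For a general curve every flex is ordinary, so each contributes
multiplicity 1 to C·Hess(C), and the number of distinct inflection
points is 3d(d-2).
Inflection points = 3*7*(7-2) = 3*7*5 = 105

105


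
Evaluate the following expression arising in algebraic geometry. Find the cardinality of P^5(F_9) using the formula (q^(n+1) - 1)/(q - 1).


P^5(F_9) has (q^(n+1) - 1)/(q - 1) points.
= 9^5 + 9^4 + 9^3 + 9^2 + 9^1 + 9^0
= 59049 + 6561 + 729 + 81 + 9 + 1
= 66430

66430


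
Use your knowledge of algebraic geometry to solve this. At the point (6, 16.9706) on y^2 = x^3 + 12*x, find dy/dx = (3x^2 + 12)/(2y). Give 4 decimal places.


Using implicit differentiation of y^2 = x^3 + 12*x:
2y * dy/dx = 3x^2 + 12
dy/dx = (3x^2 + 12)/(2y)
Numerator: 3*6^2 + 12 = 120
Denominator: 2*16.9706 = 33.9412
dy/dx = 120/33.9412 = 3.5355

3.5355


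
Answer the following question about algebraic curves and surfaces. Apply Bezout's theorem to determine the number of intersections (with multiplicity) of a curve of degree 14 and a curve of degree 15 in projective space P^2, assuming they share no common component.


Bezout's theorem states the intersection count equals the product of degrees.
Intersection count = 14 * 15 = 210

210


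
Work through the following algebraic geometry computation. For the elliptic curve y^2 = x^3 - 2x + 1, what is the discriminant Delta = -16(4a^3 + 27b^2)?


Compute each component:
4a^3 = 4*(-2)^3 = 4*(-8) = -32
27b^2 = 27*1^2 = 27*1 = 27
4a^3 + 27b^2 = -32 + 27 = -5
Delta = -16*(-5) = 80

80


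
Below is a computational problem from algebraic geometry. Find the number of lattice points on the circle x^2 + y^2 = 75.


Systematically check integer values of x where x^2 <= 75.
For each valid x, check if 75 - x^2 is a perfect square.
Total integer solutions found: 0

0


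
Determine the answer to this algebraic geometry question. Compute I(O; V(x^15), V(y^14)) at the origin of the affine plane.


The intersection multiplicity of V(x^a) and V(y^b) at the origin is:
I(O; V(x^15), V(y^14)) = dim_k(k[x,y]/(x^15, y^14))
A basis for k[x,y]/(x^15, y^14) is the set of monomials x^i * y^j
where 0 <= i < 15 and 0 <= j < 14.
The number of such monomials is 15 * 14 = 210

210


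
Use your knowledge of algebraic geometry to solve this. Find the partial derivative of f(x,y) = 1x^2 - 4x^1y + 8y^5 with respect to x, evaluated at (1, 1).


df/dx = 2*1*x^1 + 1*(-4)*x^0*y
At (1,1): 2*1*1^1 + 1*(-4)*1^0*1
= 2 - 4
= -2

-2


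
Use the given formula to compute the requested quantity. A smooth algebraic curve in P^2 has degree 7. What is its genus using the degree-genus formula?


Using the genus formula for smooth plane curves:
g = (d-1)(d-2)/2
g = (7-1)(7-2)/2
g = 6*5/2
g = 30/2 = 15

15


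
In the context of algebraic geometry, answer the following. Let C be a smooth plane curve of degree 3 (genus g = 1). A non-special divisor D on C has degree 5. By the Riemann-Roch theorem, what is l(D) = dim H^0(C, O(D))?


First, compute the genus of a smooth plane curve of degree 3:
g = (d-1)(d-2)/2 = (3-1)(3-2)/2 = 1
For a non-special divisor D (i.e., h^1(D) = 0), Riemann-Roch gives:
l(D) = deg(D) - g + 1
Since deg(D) = 5 >= 2g - 1 = 1, D is non-special.
l(D) = 5 - 1 + 1 = 5

5


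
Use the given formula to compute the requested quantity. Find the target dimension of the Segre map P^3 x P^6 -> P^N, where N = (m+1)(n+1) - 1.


The Segre embedding maps P^m x P^n into P^N via
all products of coordinates from each factor.
N = (m+1)(n+1) - 1
N = (3+1)(6+1) - 1
N = 4*7 - 1
N = 28 - 1 = 27

27


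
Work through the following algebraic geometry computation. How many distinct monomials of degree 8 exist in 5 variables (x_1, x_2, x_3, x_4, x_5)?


The number of degree-8 monomials in 5 variables is C(d+n-1, n-1).
= C(8+5-1, 5-1) = C(12, 4)
= 495

495


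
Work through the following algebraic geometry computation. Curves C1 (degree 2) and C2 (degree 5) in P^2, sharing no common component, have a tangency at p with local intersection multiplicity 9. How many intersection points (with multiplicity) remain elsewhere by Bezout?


By Bezout's theorem, the total intersection number is d1 * d2.
Total = 2 * 5 = 10
Intersection multiplicity at p = 9
Remaining intersections = 10 - 9 = 1

1


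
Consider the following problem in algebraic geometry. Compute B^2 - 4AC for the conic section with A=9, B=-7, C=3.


The discriminant of a conic Ax^2 + Bxy + Cy^2 + ... = 0 is B^2 - 4AC.
B^2 = (-7)^2 = 49
4AC = 4*9*3 = 108
Discriminant = 49 - 108 = -59

-59


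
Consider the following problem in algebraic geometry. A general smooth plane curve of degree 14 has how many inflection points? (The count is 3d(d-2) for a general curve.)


For a general smooth plane curve C of degree d, the inflection points are
the intersection of C with its Hessian curve, which has degree 3(d-2).
By Bezout, the total intersection number is d * 3(d-2) = 14 * 36 = 504.
For a general curve every flex is ordinary, so each contributes
multiplicity 1 to C·Hess(C), and the number of distinct inflection
points is 3d(d-2).
Inflection points = 3*14*(14-2) = 3*14*12 = 504

504


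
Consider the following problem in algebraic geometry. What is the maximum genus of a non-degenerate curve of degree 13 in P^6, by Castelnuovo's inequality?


Castelnuovo's bound: write d - 1 = m(r-1) + epsilon with 0 <= epsilon < r-1.
d - 1 = 13 - 1 = 12
r - 1 = 6 - 1 = 5
12 = 2*5 + 2, so m = 2, epsilon = 2
pi(d, r) = m(m-1)(r-1)/2 + m*epsilon
= 2*1*5/2 + 2*2
= 10/2 + 4
= 5 + 4 = 9

9


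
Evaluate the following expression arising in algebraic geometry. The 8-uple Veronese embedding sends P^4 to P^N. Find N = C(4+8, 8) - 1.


The Veronese embedding v_d: P^n -> P^N maps each point to all
degree-d monomials in n+1 homogeneous coordinates.
N = C(n+d, d) - 1
N = C(4+8, 8) - 1
N = C(12, 8) - 1
C(12, 8) = 495
N = 495 - 1 = 494

494


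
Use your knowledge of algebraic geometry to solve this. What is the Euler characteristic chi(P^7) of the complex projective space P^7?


The complex projective space P^7 has one cell in each even real dimension 0, 2, ..., 14.
The cohomology groups are H^{2k}(P^7) = Z for k = 0,...,7, and 0 otherwise.
Euler characteristic = sum of Betti numbers = 1 per even-dimensional cohomology group.
chi(P^7) = 7 + 1 = 8

8


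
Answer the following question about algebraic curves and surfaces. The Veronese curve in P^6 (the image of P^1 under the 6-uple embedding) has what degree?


The rational normal curve in P^6 is the image of P^1 under the 6-uple Veronese.
A general hyperplane in P^6 pulls back to a degree-6 form on P^1, which has 6 zeros,
so the curve meets a general hyperplane in 6 points. Degree = 6.

6


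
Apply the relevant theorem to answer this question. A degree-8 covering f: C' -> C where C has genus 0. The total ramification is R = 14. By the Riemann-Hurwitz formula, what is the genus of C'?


Riemann-Hurwitz formula: 2g' - 2 = d(2g - 2) + R
Given: d = 8, g = 0, R = 14
2g' - 2 = 8*(2*0 - 2) + 14
2g' - 2 = 8*(-2) + 14
2g' - 2 = -16 + 14 = -2
2g' = 0
g' = 0

0


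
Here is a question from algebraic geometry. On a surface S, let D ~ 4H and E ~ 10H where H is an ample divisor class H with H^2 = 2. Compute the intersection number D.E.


Using bilinearity of the intersection pairing on a surface S:
(aH).(bH) = ab * (H.H)
We have H^2 = 2.
D.E = (4H).(10H) = 4*10*2
= 40*2
= 80

80


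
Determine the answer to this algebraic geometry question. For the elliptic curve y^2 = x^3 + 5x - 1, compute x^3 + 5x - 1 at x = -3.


Compute x^3 + 5x - 1 at x = -3:
x^3 = (-3)^3 = -27
5*x = 5*(-3) = -15
Sum: -27 - 15 - 1 = -43

-43


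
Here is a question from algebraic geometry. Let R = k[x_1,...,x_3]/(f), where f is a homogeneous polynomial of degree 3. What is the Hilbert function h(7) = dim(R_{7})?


For R = k[x_1,...,x_n]/(f) with f homogeneous of degree e:
The Hilbert series is (1 - t^e)/(1 - t)^n.
So h(d) = C(d+n-1, n-1) - C(d-e+n-1, n-1) for d >= e.
With n=3, e=3, d=7:
C(7+3-1, 3-1) = C(9, 2) = 36
C(7-3+3-1, 3-1) = C(6, 2) = 15
h(7) = 36 - 15 = 21

21


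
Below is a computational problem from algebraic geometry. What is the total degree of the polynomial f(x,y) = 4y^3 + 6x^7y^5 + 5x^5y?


Examine each term for its total degree (sum of exponents).
  Term '4y^3' has total degree 0+3 = 3.
  Term '6x^7y^5' has total degree 7+5 = 12.
  Term '5x^5y' has total degree 5+1 = 6.
The maximum total degree among all terms is 12.

12


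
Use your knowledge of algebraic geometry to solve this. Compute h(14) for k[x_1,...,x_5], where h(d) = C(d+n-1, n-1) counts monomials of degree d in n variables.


The Hilbert function for the polynomial ring in 5 variables is:
h(d) = C(d+n-1, n-1)
h(14) = C(14+5-1, 5-1) = C(18, 4)
= 18! / (4! * 14!)
= 3060

3060


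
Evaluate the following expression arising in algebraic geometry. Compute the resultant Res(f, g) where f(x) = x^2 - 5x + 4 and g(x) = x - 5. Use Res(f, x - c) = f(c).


For Res(f, x - c), we evaluate f at x = c.
f(5) = 5^2 - 5*5 + 4
= 25 - 25 + 4
= 0 + 4 = 4
Res(f, g) = 4

4


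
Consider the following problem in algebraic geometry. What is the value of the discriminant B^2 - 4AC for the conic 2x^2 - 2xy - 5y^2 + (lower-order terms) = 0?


The discriminant of a conic Ax^2 + Bxy + Cy^2 + ... = 0 is B^2 - 4AC.
B^2 = (-2)^2 = 4
4AC = 4*2*(-5) = -40
Discriminant = 4 + 40 = 44

44


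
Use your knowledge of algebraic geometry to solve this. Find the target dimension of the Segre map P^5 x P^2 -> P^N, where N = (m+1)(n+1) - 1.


The Segre embedding maps P^m x P^n into P^N via
all products of coordinates from each factor.
N = (m+1)(n+1) - 1
N = (5+1)(2+1) - 1
N = 6*3 - 1
N = 18 - 1 = 17

17


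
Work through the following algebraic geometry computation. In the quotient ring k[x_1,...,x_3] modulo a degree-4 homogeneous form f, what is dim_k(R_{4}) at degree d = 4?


For R = k[x_1,...,x_n]/(f) with f homogeneous of degree e:
The Hilbert series is (1 - t^e)/(1 - t)^n.
So h(d) = C(d+n-1, n-1) - C(d-e+n-1, n-1) for d >= e.
With n=3, e=4, d=4:
C(4+3-1, 3-1) = C(6, 2) = 15
C(4-4+3-1, 3-1) = C(2, 2) = 1
h(4) = 15 - 1 = 14

14


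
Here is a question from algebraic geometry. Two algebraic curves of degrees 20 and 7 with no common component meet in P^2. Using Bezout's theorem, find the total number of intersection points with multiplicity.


Bezout's theorem states the intersection count equals the product of degrees.
Intersection count = 20 * 7 = 140

140


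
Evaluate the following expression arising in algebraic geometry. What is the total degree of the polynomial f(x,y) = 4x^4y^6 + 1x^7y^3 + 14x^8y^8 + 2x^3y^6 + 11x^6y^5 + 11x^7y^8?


Examine each term for its total degree (sum of exponents).
  Term '4x^4y^6' has total degree 4+6 = 10.
  Term '1x^7y^3' has total degree 7+3 = 10.
  Term '14x^8y^8' has total degree 8+8 = 16.
  Term '2x^3y^6' has total degree 3+6 = 9.
  Term '11x^6y^5' has total degree 6+5 = 11.
  Term '11x^7y^8' has total degree 7+8 = 15.
The maximum total degree among all terms is 16.

16


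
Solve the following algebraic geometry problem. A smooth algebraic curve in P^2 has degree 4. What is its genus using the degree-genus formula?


Using the genus formula for smooth plane curves:
g = (d-1)(d-2)/2
g = (4-1)(4-2)/2
g = 3*2/2
g = 6/2 = 3

3


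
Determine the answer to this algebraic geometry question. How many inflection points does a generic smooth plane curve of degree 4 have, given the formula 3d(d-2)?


For a general smooth plane curve C of degree d, the inflection points are
the intersection of C with its Hessian curve, which has degree 3(d-2).
By Bezout, the total intersection number is d * 3(d-2) = 4 * 6 = 24.
For a general curve every flex is ordinary, so each contributes
multiplicity 1 to C·Hess(C), and the number of distinct inflection
points is 3d(d-2).
Inflection points = 3*4*(4-2) = 3*4*2 = 24

24


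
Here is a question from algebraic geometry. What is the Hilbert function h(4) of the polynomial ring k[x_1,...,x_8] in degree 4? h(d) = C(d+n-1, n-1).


The Hilbert function for the polynomial ring in 8 variables is:
h(d) = C(d+n-1, n-1)
h(4) = C(4+8-1, 8-1) = C(11, 7)
= 11! / (7! * 4!)
= 330

330


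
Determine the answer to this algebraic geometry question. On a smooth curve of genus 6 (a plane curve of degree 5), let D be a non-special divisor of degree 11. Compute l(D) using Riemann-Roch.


First, compute the genus of a smooth plane curve of degree 5:
g = (d-1)(d-2)/2 = (5-1)(5-2)/2 = 6
For a non-special divisor D (i.e., h^1(D) = 0), Riemann-Roch gives:
l(D) = deg(D) - g + 1
Since deg(D) = 11 >= 2g - 1 = 11, D is non-special.
l(D) = 11 - 6 + 1 = 6

6


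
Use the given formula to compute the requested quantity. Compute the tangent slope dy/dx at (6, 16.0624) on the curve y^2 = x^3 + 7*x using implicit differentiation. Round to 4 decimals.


Using implicit differentiation of y^2 = x^3 + 7*x:
2y * dy/dx = 3x^2 + 7
dy/dx = (3x^2 + 7)/(2y)
Numerator: 3*6^2 + 7 = 115
Denominator: 2*16.0624 = 32.1248
dy/dx = 115/32.1248 = 3.5798

3.5798


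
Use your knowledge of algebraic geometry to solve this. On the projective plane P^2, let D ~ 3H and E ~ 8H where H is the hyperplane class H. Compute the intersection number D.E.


Using bilinearity of the intersection pairing on the projective plane P^2:
(aH).(bH) = ab * (H.H)
We have H^2 = 1 (Bezout).
D.E = (3H).(8H) = 3*8*1
= 24*1
= 24

24


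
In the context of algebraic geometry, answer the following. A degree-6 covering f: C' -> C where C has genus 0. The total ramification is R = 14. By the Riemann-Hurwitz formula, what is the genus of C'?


Riemann-Hurwitz formula: 2g' - 2 = d(2g - 2) + R
Given: d = 6, g = 0, R = 14
2g' - 2 = 6*(2*0 - 2) + 14
2g' - 2 = 6*(-2) + 14
2g' - 2 = -12 + 14 = 2
2g' = 4
g' = 2

2


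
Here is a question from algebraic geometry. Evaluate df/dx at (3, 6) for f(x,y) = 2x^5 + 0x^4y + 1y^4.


df/dx = 5*2*x^4 + 4*0*x^3*y
At (3,6): 5*2*3^4 + 4*0*3^3*6
= 810 + 0
= 810

810


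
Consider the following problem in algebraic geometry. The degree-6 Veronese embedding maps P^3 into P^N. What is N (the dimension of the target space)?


The Veronese embedding v_d: P^n -> P^N maps each point to all
degree-d monomials in n+1 homogeneous coordinates.
N = C(n+d, d) - 1
N = C(3+6, 6) - 1
N = C(9, 6) - 1
C(9, 6) = 84
N = 84 - 1 = 83

83


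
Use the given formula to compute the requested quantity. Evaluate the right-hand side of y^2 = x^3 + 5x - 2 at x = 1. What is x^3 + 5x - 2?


Compute x^3 + 5x - 2 at x = 1:
x^3 = 1^3 = 1
5*x = 5*1 = 5
Sum: 1 + 5 - 2 = 4

4


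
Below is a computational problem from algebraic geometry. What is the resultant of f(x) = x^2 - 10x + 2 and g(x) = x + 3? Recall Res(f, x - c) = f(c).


For Res(f, x - c), we evaluate f at x = c.
f(-3) = (-3)^2 - 10*(-3) + 2
= 9 + 30 + 2
= 39 + 2 = 41
Res(f, g) = 41

41


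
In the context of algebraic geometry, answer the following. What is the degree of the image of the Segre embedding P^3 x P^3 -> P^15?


The degree of the Segre variety P^3 x P^3 is C(m+n, m).
= C(6, 3)
= 20

20


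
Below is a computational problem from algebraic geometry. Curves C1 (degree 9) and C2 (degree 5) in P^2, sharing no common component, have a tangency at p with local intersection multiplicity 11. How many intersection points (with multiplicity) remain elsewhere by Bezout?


By Bezout's theorem, the total intersection number is d1 * d2.
Total = 9 * 5 = 45
Intersection multiplicity at p = 11
Remaining intersections = 45 - 11 = 34

34


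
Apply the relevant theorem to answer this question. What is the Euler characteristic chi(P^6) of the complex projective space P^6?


The complex projective space P^6 has one cell in each even real dimension 0, 2, ..., 12.
The cohomology groups are H^{2k}(P^6) = Z for k = 0,...,6, and 0 otherwise.
Euler characteristic = sum of Betti numbers = 1 per even-dimensional cohomology group.
chi(P^6) = 6 + 1 = 7

7


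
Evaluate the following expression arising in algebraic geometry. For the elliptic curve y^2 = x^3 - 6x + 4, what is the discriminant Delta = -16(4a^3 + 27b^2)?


Compute each component:
4a^3 = 4*(-6)^3 = 4*(-216) = -864
27b^2 = 27*4^2 = 27*16 = 432
4a^3 + 27b^2 = -864 + 432 = -432
Delta = -16*(-432) = 6912

6912


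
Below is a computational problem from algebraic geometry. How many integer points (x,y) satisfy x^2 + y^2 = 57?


Systematically check integer values of x where x^2 <= 57.
For each valid x, check if 57 - x^2 is a perfect square.
Total integer solutions found: 0

0


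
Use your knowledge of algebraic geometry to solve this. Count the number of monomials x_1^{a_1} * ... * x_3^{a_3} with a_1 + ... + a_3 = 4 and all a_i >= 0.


The number of degree-4 monomials in 3 variables is C(d+n-1, n-1).
= C(4+3-1, 3-1) = C(6, 2)
= 15

15


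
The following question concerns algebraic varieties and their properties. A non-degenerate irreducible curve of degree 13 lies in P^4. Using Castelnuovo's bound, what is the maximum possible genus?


Castelnuovo's bound: write d - 1 = m(r-1) + epsilon with 0 <= epsilon < r-1.
d - 1 = 13 - 1 = 12
r - 1 = 4 - 1 = 3
12 = 4*3 + 0, so m = 4, epsilon = 0
pi(d, r) = m(m-1)(r-1)/2 + m*epsilon
= 4*3*3/2 + 4*0
= 36/2 + 0
= 18 + 0 = 18

18


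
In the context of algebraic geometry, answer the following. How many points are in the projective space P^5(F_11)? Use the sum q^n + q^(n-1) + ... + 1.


P^5(F_11) has (q^(n+1) - 1)/(q - 1) points.
= 11^5 + 11^4 + 11^3 + 11^2 + 11^1 + 11^0
= 161051 + 14641 + 1331 + 121 + 11 + 1
= 177156

177156


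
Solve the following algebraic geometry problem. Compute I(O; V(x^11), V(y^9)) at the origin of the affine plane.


The intersection multiplicity of V(x^a) and V(y^b) at the origin is:
I(O; V(x^11), V(y^9)) = dim_k(k[x,y]/(x^11, y^9))
A basis for k[x,y]/(x^11, y^9) is the set of monomials x^i * y^j
where 0 <= i < 11 and 0 <= j < 9.
The number of such monomials is 11 * 9 = 99

99


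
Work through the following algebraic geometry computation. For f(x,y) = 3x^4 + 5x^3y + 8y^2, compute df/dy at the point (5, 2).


df/dy = 5*x^3 + 2*8*y^1
At (5,2): 5*5^3 + 2*8*2^1
= 625 + 32
= 657

657


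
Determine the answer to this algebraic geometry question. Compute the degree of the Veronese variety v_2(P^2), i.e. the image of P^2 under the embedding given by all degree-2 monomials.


The Veronese variety v_2(P^2) has degree d^r.
d^r = 2^2 = 4

4


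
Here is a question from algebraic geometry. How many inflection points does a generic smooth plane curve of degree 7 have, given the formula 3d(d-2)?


For a general smooth plane curve C of degree d, the inflection points are
the intersection of C with its Hessian curve, which has degree 3(d-2).
By Bezout, the total intersection number is d * 3(d-2) = 7 * 15 = 105.
For a general curve every flex is ordinary, so each contributes
multiplicity 1 to C·Hess(C), and the number of distinct inflection
points is 3d(d-2).
Inflection points = 3*7*(7-2) = 3*7*5 = 105

105


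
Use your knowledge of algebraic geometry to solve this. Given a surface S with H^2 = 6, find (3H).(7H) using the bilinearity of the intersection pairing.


Using bilinearity of the intersection pairing on a surface S:
(aH).(bH) = ab * (H.H)
We have H^2 = 6.
D.E = (3H).(7H) = 3*7*6
= 21*6
= 126

126
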